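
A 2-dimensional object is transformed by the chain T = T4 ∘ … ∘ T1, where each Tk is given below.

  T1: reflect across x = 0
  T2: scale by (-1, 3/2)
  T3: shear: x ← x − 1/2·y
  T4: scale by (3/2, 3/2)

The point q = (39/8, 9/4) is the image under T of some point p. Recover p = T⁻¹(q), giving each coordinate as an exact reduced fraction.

p = (4, 1)

T1 = [-1 0 0; 0 1 0; 0 0 1]
T2·T1 = [1 0 0; 0 3/2 0; 0 0 1]
T3·…·T1 = [1 -3/4 0; 0 3/2 0; 0 0 1]
T4·…·T1 = [3/2 -9/8 0; 0 9/4 0; 0 0 1]
det M = 27/8; M⁻¹ = [2/3 1/3 0; 0 4/9 0; 0 0 1]
M⁻¹ · (39/8, 9/4)ᵀ = (4, 1)ᵀ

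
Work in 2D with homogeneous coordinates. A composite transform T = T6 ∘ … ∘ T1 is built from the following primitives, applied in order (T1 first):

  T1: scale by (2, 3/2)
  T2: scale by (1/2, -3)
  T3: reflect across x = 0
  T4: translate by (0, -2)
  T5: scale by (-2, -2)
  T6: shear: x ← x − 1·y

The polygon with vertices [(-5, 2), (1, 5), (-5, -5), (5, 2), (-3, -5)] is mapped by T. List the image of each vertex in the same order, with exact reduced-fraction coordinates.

T1 scale by (2, 3/2): (-5, 2) → (-10, 3); (1, 5) → (2, 15/2); (-5, -5) → (-10, -15/2); (5, 2) → (10, 3); (-3, -5) → (-6, -15/2)
T2 scale by (1/2, -3): (-10, 3) → (-5, -9); (2, 15/2) → (1, -45/2); (-10, -15/2) → (-5, 45/2); (10, 3) → (5, -9); (-6, -15/2) → (-3, 45/2)
T3 reflect across x = 0: (-5, -9) → (5, -9); (1, -45/2) → (-1, -45/2); (-5, 45/2) → (5, 45/2); (5, -9) → (-5, -9); (-3, 45/2) → (3, 45/2)
T4 translate by (0, -2): (5, -9) → (5, -11); (-1, -45/2) → (-1, -49/2); (5, 45/2) → (5, 41/2); (-5, -9) → (-5, -11); (3, 45/2) → (3, 41/2)
T5 scale by (-2, -2): (5, -11) → (-10, 22); (-1, -49/2) → (2, 49); (5, 41/2) → (-10, -41); (-5, -11) → (10, 22); (3, 41/2) → (-6, -41)
T6 shear: x ← x − 1·y: (-10, 22) → (-32, 22); (2, 49) → (-47, 49); (-10, -41) → (31, -41); (10, 22) → (-12, 22); (-6, -41) → (35, -41)

image vertices: (-32, 22), (-47, 49), (31, -41), (-12, 22), (35, -41)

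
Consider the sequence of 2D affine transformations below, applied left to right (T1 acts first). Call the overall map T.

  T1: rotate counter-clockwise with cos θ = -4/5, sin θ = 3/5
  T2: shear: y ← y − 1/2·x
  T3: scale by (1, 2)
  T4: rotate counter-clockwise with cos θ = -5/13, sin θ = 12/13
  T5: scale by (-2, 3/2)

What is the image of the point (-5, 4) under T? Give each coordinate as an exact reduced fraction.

T1 rotate counter-clockwise with cos θ = -4/5, sin θ = 3/5: (-5, 4) → (8/5, -31/5)
T2 shear: y ← y − 1/2·x: (8/5, -31/5) → (8/5, -7)
T3 scale by (1, 2): (8/5, -7) → (8/5, -14)
T4 rotate counter-clockwise with cos θ = -5/13, sin θ = 12/13: (8/5, -14) → (160/13, 446/65)
T5 scale by (-2, 3/2): (160/13, 446/65) → (-320/13, 669/65)

T(p) = (-320/13, 669/65)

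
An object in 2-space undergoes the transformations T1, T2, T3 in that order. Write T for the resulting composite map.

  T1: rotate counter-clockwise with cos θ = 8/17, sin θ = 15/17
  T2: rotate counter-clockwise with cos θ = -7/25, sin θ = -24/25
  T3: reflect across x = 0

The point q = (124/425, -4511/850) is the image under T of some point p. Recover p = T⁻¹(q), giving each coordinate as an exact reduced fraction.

p = (7/2, -4)

T1 = [8/17 -15/17 0; 15/17 8/17 0; 0 0 1]
T2·T1 = [304/425 297/425 0; -297/425 304/425 0; 0 0 1]
T3·…·T1 = [-304/425 -297/425 0; -297/425 304/425 0; 0 0 1]
det M = -1; M⁻¹ = [-304/425 -297/425 0; -297/425 304/425 0; 0 0 1]
M⁻¹ · (124/425, -4511/850)ᵀ = (7/2, -4)ᵀ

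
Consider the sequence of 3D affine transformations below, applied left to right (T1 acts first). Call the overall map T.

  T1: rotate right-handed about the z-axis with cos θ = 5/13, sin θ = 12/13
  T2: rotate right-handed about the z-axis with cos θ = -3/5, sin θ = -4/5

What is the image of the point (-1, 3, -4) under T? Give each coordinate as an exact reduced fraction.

T1 rotate right-handed about the z-axis with cos θ = 5/13, sin θ = 12/13: (-1, 3, -4) → (-41/13, 3/13, -4)
T2 rotate right-handed about the z-axis with cos θ = -3/5, sin θ = -4/5: (-41/13, 3/13, -4) → (27/13, 31/13, -4)

T(p) = (27/13, 31/13, -4)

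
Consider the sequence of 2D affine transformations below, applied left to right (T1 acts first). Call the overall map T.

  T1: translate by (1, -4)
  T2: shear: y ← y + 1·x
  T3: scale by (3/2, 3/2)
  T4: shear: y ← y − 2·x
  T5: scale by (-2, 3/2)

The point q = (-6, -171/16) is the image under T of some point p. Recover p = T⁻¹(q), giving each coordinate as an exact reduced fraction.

T1 = [1 0 1; 0 1 -4; 0 0 1]
T2·T1 = [1 0 1; 1 1 -3; 0 0 1]
T3·…·T1 = [3/2 0 3/2; 3/2 3/2 -9/2; 0 0 1]
T4·…·T1 = [3/2 0 3/2; -3/2 3/2 -15/2; 0 0 1]
T5·…·T1 = [-3 0 -3; -9/4 9/4 -45/4; 0 0 1]
det M = -27/4; M⁻¹ = [-1/3 0 -1; -1/3 4/9 4; 0 0 1]
M⁻¹ · (-6, -171/16)ᵀ = (1, 5/4)ᵀ

p = (1, 5/4)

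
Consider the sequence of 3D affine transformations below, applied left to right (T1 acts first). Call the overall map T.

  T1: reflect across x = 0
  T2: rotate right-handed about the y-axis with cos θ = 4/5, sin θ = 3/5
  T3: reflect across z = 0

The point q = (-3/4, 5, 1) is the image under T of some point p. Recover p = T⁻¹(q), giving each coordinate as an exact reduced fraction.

p = (0, 5, -5/4)

T1 = [-1 0 0 0; 0 1 0 0; 0 0 1 0; 0 0 0 1]
T2·T1 = [-4/5 0 3/5 0; 0 1 0 0; 3/5 0 4/5 0; 0 0 0 1]
T3·…·T1 = [-4/5 0 3/5 0; 0 1 0 0; -3/5 0 -4/5 0; 0 0 0 1]
det M = 1; M⁻¹ = [-4/5 0 -3/5 0; 0 1 0 0; 3/5 0 -4/5 0; 0 0 0 1]
M⁻¹ · (-3/4, 5, 1)ᵀ = (0, 5, -5/4)ᵀ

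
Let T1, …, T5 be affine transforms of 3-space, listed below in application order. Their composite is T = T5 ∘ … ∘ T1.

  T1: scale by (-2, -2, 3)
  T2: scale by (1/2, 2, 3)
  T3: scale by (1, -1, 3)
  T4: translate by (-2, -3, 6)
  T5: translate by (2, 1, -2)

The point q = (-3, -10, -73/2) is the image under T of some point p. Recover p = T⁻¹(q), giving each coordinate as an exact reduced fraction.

T1 = [-2 0 0 0; 0 -2 0 0; 0 0 3 0; 0 0 0 1]
T2·T1 = [-1 0 0 0; 0 -4 0 0; 0 0 9 0; 0 0 0 1]
T3·…·T1 = [-1 0 0 0; 0 4 0 0; 0 0 27 0; 0 0 0 1]
T4·…·T1 = [-1 0 0 -2; 0 4 0 -3; 0 0 27 6; 0 0 0 1]
T5·…·T1 = [-1 0 0 0; 0 4 0 -2; 0 0 27 4; 0 0 0 1]
det M = -108; M⁻¹ = [-1 0 0 0; 0 1/4 0 1/2; 0 0 1/27 -4/27; 0 0 0 1]
M⁻¹ · (-3, -10, -73/2)ᵀ = (3, -2, -3/2)ᵀ

p = (3, -2, -3/2)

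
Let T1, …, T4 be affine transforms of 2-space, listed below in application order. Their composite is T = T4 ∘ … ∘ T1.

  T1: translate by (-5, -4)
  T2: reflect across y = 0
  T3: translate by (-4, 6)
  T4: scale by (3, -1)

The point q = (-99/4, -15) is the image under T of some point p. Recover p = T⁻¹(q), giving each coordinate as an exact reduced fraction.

p = (3/4, -5)

T1 = [1 0 -5; 0 1 -4; 0 0 1]
T2·T1 = [1 0 -5; 0 -1 4; 0 0 1]
T3·…·T1 = [1 0 -9; 0 -1 10; 0 0 1]
T4·…·T1 = [3 0 -27; 0 1 -10; 0 0 1]
det M = 3; M⁻¹ = [1/3 0 9; 0 1 10; 0 0 1]
M⁻¹ · (-99/4, -15)ᵀ = (3/4, -5)ᵀ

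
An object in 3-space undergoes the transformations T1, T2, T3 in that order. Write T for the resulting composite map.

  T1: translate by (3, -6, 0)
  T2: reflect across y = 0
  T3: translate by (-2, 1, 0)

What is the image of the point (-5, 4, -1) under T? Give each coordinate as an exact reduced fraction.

T(p) = (-4, 3, -1)

T1 translate by (3, -6, 0): (-5, 4, -1) → (-2, -2, -1)
T2 reflect across y = 0: (-2, -2, -1) → (-2, 2, -1)
T3 translate by (-2, 1, 0): (-2, 2, -1) → (-4, 3, -1)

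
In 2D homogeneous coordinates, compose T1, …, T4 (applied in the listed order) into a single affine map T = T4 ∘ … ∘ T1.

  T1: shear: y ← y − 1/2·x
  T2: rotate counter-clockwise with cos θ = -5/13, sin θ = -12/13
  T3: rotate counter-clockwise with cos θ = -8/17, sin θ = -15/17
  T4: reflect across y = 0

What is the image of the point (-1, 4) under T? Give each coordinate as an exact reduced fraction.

T(p) = (-1259/442, 801/221)

T1 shear: y ← y − 1/2·x: (-1, 4) → (-1, 9/2)
T2 rotate counter-clockwise with cos θ = -5/13, sin θ = -12/13: (-1, 9/2) → (59/13, -21/26)
T3 rotate counter-clockwise with cos θ = -8/17, sin θ = -15/17: (59/13, -21/26) → (-1259/442, -801/221)
T4 reflect across y = 0: (-1259/442, -801/221) → (-1259/442, 801/221)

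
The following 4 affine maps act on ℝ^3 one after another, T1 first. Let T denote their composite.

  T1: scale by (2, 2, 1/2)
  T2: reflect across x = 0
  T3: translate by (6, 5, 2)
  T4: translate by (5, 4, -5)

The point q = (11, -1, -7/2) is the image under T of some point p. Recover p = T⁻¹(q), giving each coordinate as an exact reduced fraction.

T1 = [2 0 0 0; 0 2 0 0; 0 0 1/2 0; 0 0 0 1]
T2·T1 = [-2 0 0 0; 0 2 0 0; 0 0 1/2 0; 0 0 0 1]
T3·…·T1 = [-2 0 0 6; 0 2 0 5; 0 0 1/2 2; 0 0 0 1]
T4·…·T1 = [-2 0 0 11; 0 2 0 9; 0 0 1/2 -3; 0 0 0 1]
det M = -2; M⁻¹ = [-1/2 0 0 11/2; 0 1/2 0 -9/2; 0 0 2 6; 0 0 0 1]
M⁻¹ · (11, -1, -7/2)ᵀ = (0, -5, -1)ᵀ

p = (0, -5, -1)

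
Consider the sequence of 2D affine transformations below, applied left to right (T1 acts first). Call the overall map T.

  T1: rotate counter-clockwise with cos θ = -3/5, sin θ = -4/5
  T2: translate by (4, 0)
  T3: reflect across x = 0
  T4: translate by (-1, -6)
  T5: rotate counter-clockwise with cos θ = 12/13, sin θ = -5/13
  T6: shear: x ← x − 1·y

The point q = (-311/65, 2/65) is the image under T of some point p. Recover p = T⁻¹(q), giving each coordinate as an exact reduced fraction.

p = (-3, -3)

T1 = [-3/5 4/5 0; -4/5 -3/5 0; 0 0 1]
T2·T1 = [-3/5 4/5 4; -4/5 -3/5 0; 0 0 1]
T3·…·T1 = [3/5 -4/5 -4; -4/5 -3/5 0; 0 0 1]
T4·…·T1 = [3/5 -4/5 -5; -4/5 -3/5 -6; 0 0 1]
T5·…·T1 = [16/65 -63/65 -90/13; -63/65 -16/65 -47/13; 0 0 1]
T6·…·T1 = [79/65 -47/65 -43/13; -63/65 -16/65 -47/13; 0 0 1]
det M = -1; M⁻¹ = [16/65 -47/65 -9/5; -63/65 -79/65 -38/5; 0 0 1]
M⁻¹ · (-311/65, 2/65)ᵀ = (-3, -3)ᵀ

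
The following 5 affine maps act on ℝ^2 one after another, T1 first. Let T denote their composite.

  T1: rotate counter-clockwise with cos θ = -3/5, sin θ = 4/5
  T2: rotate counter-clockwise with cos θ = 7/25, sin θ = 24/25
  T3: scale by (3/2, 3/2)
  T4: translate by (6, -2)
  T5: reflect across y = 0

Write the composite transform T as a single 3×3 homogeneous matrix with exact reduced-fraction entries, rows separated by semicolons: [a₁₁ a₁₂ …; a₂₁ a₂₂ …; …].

T1 = [-3/5 -4/5 0; 4/5 -3/5 0; 0 0 1]
T2·T1 = [-117/125 44/125 0; -44/125 -117/125 0; 0 0 1]
T3·…·T1 = [-351/250 66/125 0; -66/125 -351/250 0; 0 0 1]
T4·…·T1 = [-351/250 66/125 6; -66/125 -351/250 -2; 0 0 1]
T5·…·T1 = [-351/250 66/125 6; 66/125 351/250 2; 0 0 1]

T = [-351/250 66/125 6; 66/125 351/250 2; 0 0 1]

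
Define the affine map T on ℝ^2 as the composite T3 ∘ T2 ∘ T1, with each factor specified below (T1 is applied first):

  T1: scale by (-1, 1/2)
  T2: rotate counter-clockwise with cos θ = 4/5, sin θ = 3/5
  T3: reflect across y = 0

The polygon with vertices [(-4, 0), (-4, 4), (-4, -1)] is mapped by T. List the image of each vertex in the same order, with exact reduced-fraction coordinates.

image vertices: (16/5, -12/5), (2, -4), (7/2, -2)

T1 scale by (-1, 1/2): (-4, 0) → (4, 0); (-4, 4) → (4, 2); (-4, -1) → (4, -1/2)
T2 rotate counter-clockwise with cos θ = 4/5, sin θ = 3/5: (4, 0) → (16/5, 12/5); (4, 2) → (2, 4); (4, -1/2) → (7/2, 2)
T3 reflect across y = 0: (16/5, 12/5) → (16/5, -12/5); (2, 4) → (2, -4); (7/2, 2) → (7/2, -2)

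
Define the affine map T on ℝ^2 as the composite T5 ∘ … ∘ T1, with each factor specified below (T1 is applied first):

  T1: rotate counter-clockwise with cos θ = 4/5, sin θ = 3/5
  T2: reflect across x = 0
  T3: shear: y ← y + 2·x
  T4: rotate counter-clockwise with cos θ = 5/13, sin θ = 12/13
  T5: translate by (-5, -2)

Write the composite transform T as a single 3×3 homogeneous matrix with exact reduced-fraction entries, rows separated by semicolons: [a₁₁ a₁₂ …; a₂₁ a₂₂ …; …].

T1 = [4/5 -3/5 0; 3/5 4/5 0; 0 0 1]
T2·T1 = [-4/5 3/5 0; 3/5 4/5 0; 0 0 1]
T3·…·T1 = [-4/5 3/5 0; -1 2 0; 0 0 1]
T4·…·T1 = [8/13 -21/13 0; -73/65 86/65 0; 0 0 1]
T5·…·T1 = [8/13 -21/13 -5; -73/65 86/65 -2; 0 0 1]

T = [8/13 -21/13 -5; -73/65 86/65 -2; 0 0 1]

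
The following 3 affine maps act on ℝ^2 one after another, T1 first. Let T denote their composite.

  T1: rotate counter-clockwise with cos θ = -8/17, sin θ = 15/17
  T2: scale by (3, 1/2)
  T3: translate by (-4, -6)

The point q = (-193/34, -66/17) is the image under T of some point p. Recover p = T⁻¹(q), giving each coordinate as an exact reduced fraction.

p = (4, -3/2)

T1 = [-8/17 -15/17 0; 15/17 -8/17 0; 0 0 1]
T2·T1 = [-24/17 -45/17 0; 15/34 -4/17 0; 0 0 1]
T3·…·T1 = [-24/17 -45/17 -4; 15/34 -4/17 -6; 0 0 1]
det M = 3/2; M⁻¹ = [-8/51 30/17 508/51; -5/17 -16/17 -116/17; 0 0 1]
M⁻¹ · (-193/34, -66/17)ᵀ = (4, -3/2)ᵀ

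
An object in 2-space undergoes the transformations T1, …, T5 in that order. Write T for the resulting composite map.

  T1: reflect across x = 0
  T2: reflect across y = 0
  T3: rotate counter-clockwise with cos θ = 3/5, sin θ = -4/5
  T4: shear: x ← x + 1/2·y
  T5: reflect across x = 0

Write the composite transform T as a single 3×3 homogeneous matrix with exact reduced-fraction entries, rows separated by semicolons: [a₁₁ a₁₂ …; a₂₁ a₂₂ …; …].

T1 = [-1 0 0; 0 1 0; 0 0 1]
T2·T1 = [-1 0 0; 0 -1 0; 0 0 1]
T3·…·T1 = [-3/5 -4/5 0; 4/5 -3/5 0; 0 0 1]
T4·…·T1 = [-1/5 -11/10 0; 4/5 -3/5 0; 0 0 1]
T5·…·T1 = [1/5 11/10 0; 4/5 -3/5 0; 0 0 1]

T = [1/5 11/10 0; 4/5 -3/5 0; 0 0 1]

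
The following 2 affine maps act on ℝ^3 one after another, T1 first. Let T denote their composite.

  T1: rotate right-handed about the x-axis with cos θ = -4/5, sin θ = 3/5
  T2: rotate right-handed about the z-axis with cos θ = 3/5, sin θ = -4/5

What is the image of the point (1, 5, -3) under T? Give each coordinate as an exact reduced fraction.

T1 rotate right-handed about the x-axis with cos θ = -4/5, sin θ = 3/5: (1, 5, -3) → (1, -11/5, 27/5)
T2 rotate right-handed about the z-axis with cos θ = 3/5, sin θ = -4/5: (1, -11/5, 27/5) → (-29/25, -53/25, 27/5)

T(p) = (-29/25, -53/25, 27/5)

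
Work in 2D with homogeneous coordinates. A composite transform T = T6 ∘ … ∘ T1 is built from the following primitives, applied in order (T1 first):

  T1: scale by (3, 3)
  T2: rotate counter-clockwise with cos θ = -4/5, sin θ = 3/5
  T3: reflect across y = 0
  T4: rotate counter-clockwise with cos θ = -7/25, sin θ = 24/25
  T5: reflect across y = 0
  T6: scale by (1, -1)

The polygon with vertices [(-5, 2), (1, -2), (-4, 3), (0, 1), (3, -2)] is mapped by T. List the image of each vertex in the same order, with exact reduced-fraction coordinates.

image vertices: (-78/5, 21/5), (6, 3), (-15, 0), (-9/5, -12/5), (54/5, -3/5)

T1 scale by (3, 3): (-5, 2) → (-15, 6); (1, -2) → (3, -6); (-4, 3) → (-12, 9); (0, 1) → (0, 3); (3, -2) → (9, -6)
T2 rotate counter-clockwise with cos θ = -4/5, sin θ = 3/5: (-15, 6) → (42/5, -69/5); (3, -6) → (6/5, 33/5); (-12, 9) → (21/5, -72/5); (0, 3) → (-9/5, -12/5); (9, -6) → (-18/5, 51/5)
T3 reflect across y = 0: (42/5, -69/5) → (42/5, 69/5); (6/5, 33/5) → (6/5, -33/5); (21/5, -72/5) → (21/5, 72/5); (-9/5, -12/5) → (-9/5, 12/5); (-18/5, 51/5) → (-18/5, -51/5)
T4 rotate counter-clockwise with cos θ = -7/25, sin θ = 24/25: (42/5, 69/5) → (-78/5, 21/5); (6/5, -33/5) → (6, 3); (21/5, 72/5) → (-15, 0); (-9/5, 12/5) → (-9/5, -12/5); (-18/5, -51/5) → (54/5, -3/5)
T5 reflect across y = 0: (-78/5, 21/5) → (-78/5, -21/5); (6, 3) → (6, -3); (-15, 0) → (-15, 0); (-9/5, -12/5) → (-9/5, 12/5); (54/5, -3/5) → (54/5, 3/5)
T6 scale by (1, -1): (-78/5, -21/5) → (-78/5, 21/5); (6, -3) → (6, 3); (-15, 0) → (-15, 0); (-9/5, 12/5) → (-9/5, -12/5); (54/5, 3/5) → (54/5, -3/5)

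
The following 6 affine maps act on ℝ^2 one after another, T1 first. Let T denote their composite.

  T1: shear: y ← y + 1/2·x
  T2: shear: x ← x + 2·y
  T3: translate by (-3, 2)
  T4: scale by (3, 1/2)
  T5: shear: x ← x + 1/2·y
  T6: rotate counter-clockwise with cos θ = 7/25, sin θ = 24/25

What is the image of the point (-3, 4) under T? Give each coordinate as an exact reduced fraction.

T1 shear: y ← y + 1/2·x: (-3, 4) → (-3, 5/2)
T2 shear: x ← x + 2·y: (-3, 5/2) → (2, 5/2)
T3 translate by (-3, 2): (2, 5/2) → (-1, 9/2)
T4 scale by (3, 1/2): (-1, 9/2) → (-3, 9/4)
T5 shear: x ← x + 1/2·y: (-3, 9/4) → (-15/8, 9/4)
T6 rotate counter-clockwise with cos θ = 7/25, sin θ = 24/25: (-15/8, 9/4) → (-537/200, -117/100)

T(p) = (-537/200, -117/100)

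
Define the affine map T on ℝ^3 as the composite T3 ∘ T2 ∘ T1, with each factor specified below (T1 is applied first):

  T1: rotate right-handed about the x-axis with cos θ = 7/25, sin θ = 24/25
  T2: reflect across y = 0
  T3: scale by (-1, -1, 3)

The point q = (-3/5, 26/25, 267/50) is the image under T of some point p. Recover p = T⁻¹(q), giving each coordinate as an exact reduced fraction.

T1 = [1 0 0 0; 0 7/25 -24/25 0; 0 24/25 7/25 0; 0 0 0 1]
T2·T1 = [1 0 0 0; 0 -7/25 24/25 0; 0 24/25 7/25 0; 0 0 0 1]
T3·…·T1 = [-1 0 0 0; 0 7/25 -24/25 0; 0 72/25 21/25 0; 0 0 0 1]
det M = -3; M⁻¹ = [-1 0 0 0; 0 7/25 8/25 0; 0 -24/25 7/75 0; 0 0 0 1]
M⁻¹ · (-3/5, 26/25, 267/50)ᵀ = (3/5, 2, -1/2)ᵀ

p = (3/5, 2, -1/2)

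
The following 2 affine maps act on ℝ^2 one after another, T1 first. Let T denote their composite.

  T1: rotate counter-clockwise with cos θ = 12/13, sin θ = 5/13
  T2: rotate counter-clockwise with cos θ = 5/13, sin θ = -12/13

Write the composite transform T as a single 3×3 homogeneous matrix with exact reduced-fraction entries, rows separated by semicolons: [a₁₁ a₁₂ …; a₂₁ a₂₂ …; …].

T1 = [12/13 -5/13 0; 5/13 12/13 0; 0 0 1]
T2·T1 = [120/169 119/169 0; -119/169 120/169 0; 0 0 1]

T = [120/169 119/169 0; -119/169 120/169 0; 0 0 1]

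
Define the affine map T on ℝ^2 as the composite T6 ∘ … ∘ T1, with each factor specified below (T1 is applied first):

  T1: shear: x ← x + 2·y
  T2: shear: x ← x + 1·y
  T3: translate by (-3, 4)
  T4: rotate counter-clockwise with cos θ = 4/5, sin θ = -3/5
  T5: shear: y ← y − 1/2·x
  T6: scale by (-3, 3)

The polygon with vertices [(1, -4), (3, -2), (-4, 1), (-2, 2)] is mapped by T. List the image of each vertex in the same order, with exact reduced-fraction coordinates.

T1 shear: x ← x + 2·y: (1, -4) → (-7, -4); (3, -2) → (-1, -2); (-4, 1) → (-2, 1); (-2, 2) → (2, 2)
T2 shear: x ← x + 1·y: (-7, -4) → (-11, -4); (-1, -2) → (-3, -2); (-2, 1) → (-1, 1); (2, 2) → (4, 2)
T3 translate by (-3, 4): (-11, -4) → (-14, 0); (-3, -2) → (-6, 2); (-1, 1) → (-4, 5); (4, 2) → (1, 6)
T4 rotate counter-clockwise with cos θ = 4/5, sin θ = -3/5: (-14, 0) → (-56/5, 42/5); (-6, 2) → (-18/5, 26/5); (-4, 5) → (-1/5, 32/5); (1, 6) → (22/5, 21/5)
T5 shear: y ← y − 1/2·x: (-56/5, 42/5) → (-56/5, 14); (-18/5, 26/5) → (-18/5, 7); (-1/5, 32/5) → (-1/5, 13/2); (22/5, 21/5) → (22/5, 2)
T6 scale by (-3, 3): (-56/5, 14) → (168/5, 42); (-18/5, 7) → (54/5, 21); (-1/5, 13/2) → (3/5, 39/2); (22/5, 2) → (-66/5, 6)

image vertices: (168/5, 42), (54/5, 21), (3/5, 39/2), (-66/5, 6)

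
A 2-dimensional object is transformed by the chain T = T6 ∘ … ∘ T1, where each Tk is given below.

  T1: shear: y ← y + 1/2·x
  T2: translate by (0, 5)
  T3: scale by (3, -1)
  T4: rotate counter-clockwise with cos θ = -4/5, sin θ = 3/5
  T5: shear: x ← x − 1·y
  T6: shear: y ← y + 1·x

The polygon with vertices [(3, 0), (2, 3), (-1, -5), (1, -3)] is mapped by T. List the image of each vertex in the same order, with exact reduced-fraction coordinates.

image vertices: (-139/10, -33/10), (-51/5, 3/5), (43/10, 21/10), (-47/10, -9/10)

T1 shear: y ← y + 1/2·x: (3, 0) → (3, 3/2); (2, 3) → (2, 4); (-1, -5) → (-1, -11/2); (1, -3) → (1, -5/2)
T2 translate by (0, 5): (3, 3/2) → (3, 13/2); (2, 4) → (2, 9); (-1, -11/2) → (-1, -1/2); (1, -5/2) → (1, 5/2)
T3 scale by (3, -1): (3, 13/2) → (9, -13/2); (2, 9) → (6, -9); (-1, -1/2) → (-3, 1/2); (1, 5/2) → (3, -5/2)
T4 rotate counter-clockwise with cos θ = -4/5, sin θ = 3/5: (9, -13/2) → (-33/10, 53/5); (6, -9) → (3/5, 54/5); (-3, 1/2) → (21/10, -11/5); (3, -5/2) → (-9/10, 19/5)
T5 shear: x ← x − 1·y: (-33/10, 53/5) → (-139/10, 53/5); (3/5, 54/5) → (-51/5, 54/5); (21/10, -11/5) → (43/10, -11/5); (-9/10, 19/5) → (-47/10, 19/5)
T6 shear: y ← y + 1·x: (-139/10, 53/5) → (-139/10, -33/10); (-51/5, 54/5) → (-51/5, 3/5); (43/10, -11/5) → (43/10, 21/10); (-47/10, 19/5) → (-47/10, -9/10)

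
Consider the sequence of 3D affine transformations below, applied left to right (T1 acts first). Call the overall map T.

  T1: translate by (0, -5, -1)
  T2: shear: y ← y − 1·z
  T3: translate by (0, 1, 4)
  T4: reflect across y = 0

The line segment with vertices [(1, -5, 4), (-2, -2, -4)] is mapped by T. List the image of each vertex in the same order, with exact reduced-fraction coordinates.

image vertices: (1, 12, 7), (-2, 1, -1)

T1 translate by (0, -5, -1): (1, -5, 4) → (1, -10, 3); (-2, -2, -4) → (-2, -7, -5)
T2 shear: y ← y − 1·z: (1, -10, 3) → (1, -13, 3); (-2, -7, -5) → (-2, -2, -5)
T3 translate by (0, 1, 4): (1, -13, 3) → (1, -12, 7); (-2, -2, -5) → (-2, -1, -1)
T4 reflect across y = 0: (1, -12, 7) → (1, 12, 7); (-2, -1, -1) → (-2, 1, -1)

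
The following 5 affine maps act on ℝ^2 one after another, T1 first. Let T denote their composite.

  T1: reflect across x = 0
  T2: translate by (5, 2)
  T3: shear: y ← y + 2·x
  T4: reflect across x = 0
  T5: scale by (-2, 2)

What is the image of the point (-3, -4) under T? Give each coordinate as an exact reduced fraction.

T(p) = (16, 28)

T1 reflect across x = 0: (-3, -4) → (3, -4)
T2 translate by (5, 2): (3, -4) → (8, -2)
T3 shear: y ← y + 2·x: (8, -2) → (8, 14)
T4 reflect across x = 0: (8, 14) → (-8, 14)
T5 scale by (-2, 2): (-8, 14) → (16, 28)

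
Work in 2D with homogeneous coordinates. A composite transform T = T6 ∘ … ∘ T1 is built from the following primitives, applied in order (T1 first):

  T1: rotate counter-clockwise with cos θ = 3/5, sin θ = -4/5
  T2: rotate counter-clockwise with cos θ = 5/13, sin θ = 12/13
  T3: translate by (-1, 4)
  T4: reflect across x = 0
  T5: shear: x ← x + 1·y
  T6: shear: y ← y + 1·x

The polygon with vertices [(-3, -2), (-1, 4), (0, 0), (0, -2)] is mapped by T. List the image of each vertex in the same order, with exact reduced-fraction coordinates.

T1 rotate counter-clockwise with cos θ = 3/5, sin θ = -4/5: (-3, -2) → (-17/5, 6/5); (-1, 4) → (13/5, 16/5); (0, 0) → (0, 0); (0, -2) → (-8/5, -6/5)
T2 rotate counter-clockwise with cos θ = 5/13, sin θ = 12/13: (-17/5, 6/5) → (-157/65, -174/65); (13/5, 16/5) → (-127/65, 236/65); (0, 0) → (0, 0); (-8/5, -6/5) → (32/65, -126/65)
T3 translate by (-1, 4): (-157/65, -174/65) → (-222/65, 86/65); (-127/65, 236/65) → (-192/65, 496/65); (0, 0) → (-1, 4); (32/65, -126/65) → (-33/65, 134/65)
T4 reflect across x = 0: (-222/65, 86/65) → (222/65, 86/65); (-192/65, 496/65) → (192/65, 496/65); (-1, 4) → (1, 4); (-33/65, 134/65) → (33/65, 134/65)
T5 shear: x ← x + 1·y: (222/65, 86/65) → (308/65, 86/65); (192/65, 496/65) → (688/65, 496/65); (1, 4) → (5, 4); (33/65, 134/65) → (167/65, 134/65)
T6 shear: y ← y + 1·x: (308/65, 86/65) → (308/65, 394/65); (688/65, 496/65) → (688/65, 1184/65); (5, 4) → (5, 9); (167/65, 134/65) → (167/65, 301/65)

image vertices: (308/65, 394/65), (688/65, 1184/65), (5, 9), (167/65, 301/65)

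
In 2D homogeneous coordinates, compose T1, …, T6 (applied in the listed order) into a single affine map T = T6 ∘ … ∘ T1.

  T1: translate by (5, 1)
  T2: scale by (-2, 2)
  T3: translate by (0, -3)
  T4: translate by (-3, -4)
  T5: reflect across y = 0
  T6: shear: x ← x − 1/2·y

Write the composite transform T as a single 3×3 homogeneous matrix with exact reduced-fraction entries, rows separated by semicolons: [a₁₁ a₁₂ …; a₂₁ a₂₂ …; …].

T = [-2 1 -31/2; 0 -2 5; 0 0 1]

T1 = [1 0 5; 0 1 1; 0 0 1]
T2·T1 = [-2 0 -10; 0 2 2; 0 0 1]
T3·…·T1 = [-2 0 -10; 0 2 -1; 0 0 1]
T4·…·T1 = [-2 0 -13; 0 2 -5; 0 0 1]
T5·…·T1 = [-2 0 -13; 0 -2 5; 0 0 1]
T6·…·T1 = [-2 1 -31/2; 0 -2 5; 0 0 1]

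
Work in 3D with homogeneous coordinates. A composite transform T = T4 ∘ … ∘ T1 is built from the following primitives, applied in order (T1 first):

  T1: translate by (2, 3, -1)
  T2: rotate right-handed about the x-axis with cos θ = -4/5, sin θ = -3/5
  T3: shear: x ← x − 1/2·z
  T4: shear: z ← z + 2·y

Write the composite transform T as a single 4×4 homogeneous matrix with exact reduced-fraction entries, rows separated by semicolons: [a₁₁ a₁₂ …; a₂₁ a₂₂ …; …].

T = [1 3/10 2/5 5/2; 0 -4/5 3/5 -3; 0 -11/5 2/5 -7; 0 0 0 1]

T1 = [1 0 0 2; 0 1 0 3; 0 0 1 -1; 0 0 0 1]
T2·T1 = [1 0 0 2; 0 -4/5 3/5 -3; 0 -3/5 -4/5 -1; 0 0 0 1]
T3·…·T1 = [1 3/10 2/5 5/2; 0 -4/5 3/5 -3; 0 -3/5 -4/5 -1; 0 0 0 1]
T4·…·T1 = [1 3/10 2/5 5/2; 0 -4/5 3/5 -3; 0 -11/5 2/5 -7; 0 0 0 1]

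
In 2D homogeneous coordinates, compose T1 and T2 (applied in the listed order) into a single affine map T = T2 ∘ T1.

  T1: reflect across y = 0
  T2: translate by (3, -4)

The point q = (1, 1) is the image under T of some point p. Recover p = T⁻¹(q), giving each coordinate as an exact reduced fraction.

p = (-2, -5)

T1 = [1 0 0; 0 -1 0; 0 0 1]
T2·T1 = [1 0 3; 0 -1 -4; 0 0 1]
det M = -1; M⁻¹ = [1 0 -3; 0 -1 -4; 0 0 1]
M⁻¹ · (1, 1)ᵀ = (-2, -5)ᵀ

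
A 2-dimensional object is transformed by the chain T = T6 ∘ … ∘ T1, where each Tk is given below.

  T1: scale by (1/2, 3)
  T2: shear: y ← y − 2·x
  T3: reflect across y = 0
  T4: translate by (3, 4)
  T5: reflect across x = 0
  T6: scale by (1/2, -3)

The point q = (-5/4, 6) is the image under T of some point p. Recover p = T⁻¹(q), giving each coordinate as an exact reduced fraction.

T1 = [1/2 0 0; 0 3 0; 0 0 1]
T2·T1 = [1/2 0 0; -1 3 0; 0 0 1]
T3·…·T1 = [1/2 0 0; 1 -3 0; 0 0 1]
T4·…·T1 = [1/2 0 3; 1 -3 4; 0 0 1]
T5·…·T1 = [-1/2 0 -3; 1 -3 4; 0 0 1]
T6·…·T1 = [-1/4 0 -3/2; -3 9 -12; 0 0 1]
det M = -9/4; M⁻¹ = [-4 0 -6; -4/3 1/9 -2/3; 0 0 1]
M⁻¹ · (-5/4, 6)ᵀ = (-1, 5/3)ᵀ

p = (-1, 5/3)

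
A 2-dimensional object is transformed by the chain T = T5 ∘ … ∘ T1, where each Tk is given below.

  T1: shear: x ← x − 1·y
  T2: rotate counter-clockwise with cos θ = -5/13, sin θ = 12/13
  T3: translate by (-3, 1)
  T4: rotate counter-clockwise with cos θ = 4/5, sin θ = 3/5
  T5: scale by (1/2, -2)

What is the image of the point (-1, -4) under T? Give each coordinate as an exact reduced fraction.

T1 shear: x ← x − 1·y: (-1, -4) → (3, -4)
T2 rotate counter-clockwise with cos θ = -5/13, sin θ = 12/13: (3, -4) → (33/13, 56/13)
T3 translate by (-3, 1): (33/13, 56/13) → (-6/13, 69/13)
T4 rotate counter-clockwise with cos θ = 4/5, sin θ = 3/5: (-6/13, 69/13) → (-231/65, 258/65)
T5 scale by (1/2, -2): (-231/65, 258/65) → (-231/130, -516/65)

T(p) = (-231/130, -516/65)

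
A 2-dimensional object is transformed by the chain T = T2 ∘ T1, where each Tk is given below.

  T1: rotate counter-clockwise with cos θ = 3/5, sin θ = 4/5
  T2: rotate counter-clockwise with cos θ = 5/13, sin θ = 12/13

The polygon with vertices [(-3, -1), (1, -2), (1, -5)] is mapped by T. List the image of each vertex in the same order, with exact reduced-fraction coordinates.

image vertices: (31/13, -27/13), (79/65, 122/65), (19/5, 17/5)

T1 rotate counter-clockwise with cos θ = 3/5, sin θ = 4/5: (-3, -1) → (-1, -3); (1, -2) → (11/5, -2/5); (1, -5) → (23/5, -11/5)
T2 rotate counter-clockwise with cos θ = 5/13, sin θ = 12/13: (-1, -3) → (31/13, -27/13); (11/5, -2/5) → (79/65, 122/65); (23/5, -11/5) → (19/5, 17/5)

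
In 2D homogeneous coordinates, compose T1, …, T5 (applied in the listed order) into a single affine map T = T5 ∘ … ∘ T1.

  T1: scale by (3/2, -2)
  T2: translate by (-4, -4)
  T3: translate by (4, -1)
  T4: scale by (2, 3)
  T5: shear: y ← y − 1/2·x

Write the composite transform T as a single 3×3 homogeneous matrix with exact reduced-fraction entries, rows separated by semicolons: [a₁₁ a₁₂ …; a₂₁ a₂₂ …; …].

T = [3 0 0; -3/2 -6 -15; 0 0 1]

T1 = [3/2 0 0; 0 -2 0; 0 0 1]
T2·T1 = [3/2 0 -4; 0 -2 -4; 0 0 1]
T3·…·T1 = [3/2 0 0; 0 -2 -5; 0 0 1]
T4·…·T1 = [3 0 0; 0 -6 -15; 0 0 1]
T5·…·T1 = [3 0 0; -3/2 -6 -15; 0 0 1]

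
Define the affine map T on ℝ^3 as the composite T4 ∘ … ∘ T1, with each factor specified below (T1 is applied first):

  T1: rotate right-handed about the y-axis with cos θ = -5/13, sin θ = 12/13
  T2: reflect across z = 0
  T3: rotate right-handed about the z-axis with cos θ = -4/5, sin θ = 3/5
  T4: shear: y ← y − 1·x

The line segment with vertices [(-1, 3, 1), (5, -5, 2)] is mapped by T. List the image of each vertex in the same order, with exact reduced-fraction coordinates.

T1 rotate right-handed about the y-axis with cos θ = -5/13, sin θ = 12/13: (-1, 3, 1) → (17/13, 3, 7/13); (5, -5, 2) → (-1/13, -5, -70/13)
T2 reflect across z = 0: (17/13, 3, 7/13) → (17/13, 3, -7/13); (-1/13, -5, -70/13) → (-1/13, -5, 70/13)
T3 rotate right-handed about the z-axis with cos θ = -4/5, sin θ = 3/5: (17/13, 3, -7/13) → (-37/13, -21/13, -7/13); (-1/13, -5, 70/13) → (199/65, 257/65, 70/13)
T4 shear: y ← y − 1·x: (-37/13, -21/13, -7/13) → (-37/13, 16/13, -7/13); (199/65, 257/65, 70/13) → (199/65, 58/65, 70/13)

image vertices: (-37/13, 16/13, -7/13), (199/65, 58/65, 70/13)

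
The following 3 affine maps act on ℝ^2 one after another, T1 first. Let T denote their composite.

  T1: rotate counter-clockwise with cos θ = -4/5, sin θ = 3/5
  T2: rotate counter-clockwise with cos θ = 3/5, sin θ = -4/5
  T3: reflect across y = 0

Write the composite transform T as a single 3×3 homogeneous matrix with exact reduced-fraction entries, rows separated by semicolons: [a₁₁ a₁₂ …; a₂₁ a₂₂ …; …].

T = [0 -1 0; -1 0 0; 0 0 1]

T1 = [-4/5 -3/5 0; 3/5 -4/5 0; 0 0 1]
T2·T1 = [0 -1 0; 1 0 0; 0 0 1]
T3·…·T1 = [0 -1 0; -1 0 0; 0 0 1]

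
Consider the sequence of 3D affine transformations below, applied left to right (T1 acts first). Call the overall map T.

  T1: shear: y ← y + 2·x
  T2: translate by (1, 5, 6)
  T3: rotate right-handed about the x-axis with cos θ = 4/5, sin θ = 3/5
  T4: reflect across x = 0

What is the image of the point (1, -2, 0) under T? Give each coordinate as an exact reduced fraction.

T(p) = (-2, 2/5, 39/5)

T1 shear: y ← y + 2·x: (1, -2, 0) → (1, 0, 0)
T2 translate by (1, 5, 6): (1, 0, 0) → (2, 5, 6)
T3 rotate right-handed about the x-axis with cos θ = 4/5, sin θ = 3/5: (2, 5, 6) → (2, 2/5, 39/5)
T4 reflect across x = 0: (2, 2/5, 39/5) → (-2, 2/5, 39/5)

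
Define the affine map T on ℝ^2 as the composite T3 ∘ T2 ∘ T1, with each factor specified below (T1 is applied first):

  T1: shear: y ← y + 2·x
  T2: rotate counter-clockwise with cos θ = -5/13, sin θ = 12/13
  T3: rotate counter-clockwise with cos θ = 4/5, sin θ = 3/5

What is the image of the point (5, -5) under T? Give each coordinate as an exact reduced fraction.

T(p) = (-89/13, -23/13)

T1 shear: y ← y + 2·x: (5, -5) → (5, 5)
T2 rotate counter-clockwise with cos θ = -5/13, sin θ = 12/13: (5, 5) → (-85/13, 35/13)
T3 rotate counter-clockwise with cos θ = 4/5, sin θ = 3/5: (-85/13, 35/13) → (-89/13, -23/13)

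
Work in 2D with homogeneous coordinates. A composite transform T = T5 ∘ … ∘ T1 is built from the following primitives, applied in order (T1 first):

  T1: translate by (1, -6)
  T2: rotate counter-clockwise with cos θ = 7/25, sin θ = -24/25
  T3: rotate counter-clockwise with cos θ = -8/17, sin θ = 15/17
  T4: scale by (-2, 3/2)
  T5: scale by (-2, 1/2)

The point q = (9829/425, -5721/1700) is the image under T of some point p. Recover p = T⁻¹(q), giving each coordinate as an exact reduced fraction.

p = (0, -5/4)

T1 = [1 0 1; 0 1 -6; 0 0 1]
T2·T1 = [7/25 24/25 -137/25; -24/25 7/25 -66/25; 0 0 1]
T3·…·T1 = [304/425 -297/425 2086/425; 297/425 304/425 -1527/425; 0 0 1]
T4·…·T1 = [-608/425 594/425 -4172/425; 891/850 456/425 -4581/850; 0 0 1]
T5·…·T1 = [1216/425 -1188/425 8344/425; 891/1700 228/425 -4581/1700; 0 0 1]
det M = 3; M⁻¹ = [76/425 396/425 -1; -297/1700 1216/1275 6; 0 0 1]
M⁻¹ · (9829/425, -5721/1700)ᵀ = (0, -5/4)ᵀ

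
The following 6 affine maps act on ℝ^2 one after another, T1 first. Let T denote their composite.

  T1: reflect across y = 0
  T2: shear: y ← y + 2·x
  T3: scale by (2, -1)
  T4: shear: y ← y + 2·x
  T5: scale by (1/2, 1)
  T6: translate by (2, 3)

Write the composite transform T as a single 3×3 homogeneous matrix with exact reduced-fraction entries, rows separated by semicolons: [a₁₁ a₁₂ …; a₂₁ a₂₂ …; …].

T = [1 0 2; 2 1 3; 0 0 1]

T1 = [1 0 0; 0 -1 0; 0 0 1]
T2·T1 = [1 0 0; 2 -1 0; 0 0 1]
T3·…·T1 = [2 0 0; -2 1 0; 0 0 1]
T4·…·T1 = [2 0 0; 2 1 0; 0 0 1]
T5·…·T1 = [1 0 0; 2 1 0; 0 0 1]
T6·…·T1 = [1 0 2; 2 1 3; 0 0 1]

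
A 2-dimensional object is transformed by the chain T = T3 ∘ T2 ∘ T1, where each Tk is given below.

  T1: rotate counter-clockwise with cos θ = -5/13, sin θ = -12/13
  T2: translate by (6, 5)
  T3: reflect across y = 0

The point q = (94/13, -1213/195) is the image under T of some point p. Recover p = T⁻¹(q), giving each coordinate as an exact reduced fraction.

p = (-8/5, 2/3)

T1 = [-5/13 12/13 0; -12/13 -5/13 0; 0 0 1]
T2·T1 = [-5/13 12/13 6; -12/13 -5/13 5; 0 0 1]
T3·…·T1 = [-5/13 12/13 6; 12/13 5/13 -5; 0 0 1]
det M = -1; M⁻¹ = [-5/13 12/13 90/13; 12/13 5/13 -47/13; 0 0 1]
M⁻¹ · (94/13, -1213/195)ᵀ = (-8/5, 2/3)ᵀ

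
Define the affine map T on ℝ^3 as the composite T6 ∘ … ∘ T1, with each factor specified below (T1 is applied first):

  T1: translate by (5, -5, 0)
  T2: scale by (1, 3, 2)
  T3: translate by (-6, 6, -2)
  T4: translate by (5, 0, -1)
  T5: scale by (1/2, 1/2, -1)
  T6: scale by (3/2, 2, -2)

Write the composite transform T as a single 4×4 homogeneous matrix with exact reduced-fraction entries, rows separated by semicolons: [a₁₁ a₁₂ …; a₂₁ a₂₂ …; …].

T = [3/4 0 0 3; 0 3 0 -9; 0 0 4 -6; 0 0 0 1]

T1 = [1 0 0 5; 0 1 0 -5; 0 0 1 0; 0 0 0 1]
T2·T1 = [1 0 0 5; 0 3 0 -15; 0 0 2 0; 0 0 0 1]
T3·…·T1 = [1 0 0 -1; 0 3 0 -9; 0 0 2 -2; 0 0 0 1]
T4·…·T1 = [1 0 0 4; 0 3 0 -9; 0 0 2 -3; 0 0 0 1]
T5·…·T1 = [1/2 0 0 2; 0 3/2 0 -9/2; 0 0 -2 3; 0 0 0 1]
T6·…·T1 = [3/4 0 0 3; 0 3 0 -9; 0 0 4 -6; 0 0 0 1]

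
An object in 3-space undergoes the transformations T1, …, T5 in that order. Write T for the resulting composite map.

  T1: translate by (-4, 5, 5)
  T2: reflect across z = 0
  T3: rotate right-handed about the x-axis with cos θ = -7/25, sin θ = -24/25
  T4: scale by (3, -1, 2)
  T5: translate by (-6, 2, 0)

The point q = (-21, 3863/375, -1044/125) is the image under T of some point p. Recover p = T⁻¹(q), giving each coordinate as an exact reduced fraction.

T1 = [1 0 0 -4; 0 1 0 5; 0 0 1 5; 0 0 0 1]
T2·T1 = [1 0 0 -4; 0 1 0 5; 0 0 -1 -5; 0 0 0 1]
T3·…·T1 = [1 0 0 -4; 0 -7/25 -24/25 -31/5; 0 -24/25 7/25 -17/5; 0 0 0 1]
T4·…·T1 = [3 0 0 -12; 0 7/25 24/25 31/5; 0 -48/25 14/25 -34/5; 0 0 0 1]
T5·…·T1 = [3 0 0 -18; 0 7/25 24/25 41/5; 0 -48/25 14/25 -34/5; 0 0 0 1]
det M = 6; M⁻¹ = [1/3 0 0 6; 0 7/25 -12/25 -139/25; 0 24/25 7/50 -173/25; 0 0 0 1]
M⁻¹ · (-21, 3863/375, -1044/125)ᵀ = (-1, 4/3, 9/5)ᵀ

p = (-1, 4/3, 9/5)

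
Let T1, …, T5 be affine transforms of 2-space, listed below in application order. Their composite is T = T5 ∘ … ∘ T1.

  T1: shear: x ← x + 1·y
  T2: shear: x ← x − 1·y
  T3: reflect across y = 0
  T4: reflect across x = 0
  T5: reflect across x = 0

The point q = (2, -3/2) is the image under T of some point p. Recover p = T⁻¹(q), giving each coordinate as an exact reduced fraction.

p = (2, 3/2)

T1 = [1 1 0; 0 1 0; 0 0 1]
T2·T1 = [1 0 0; 0 1 0; 0 0 1]
T3·…·T1 = [1 0 0; 0 -1 0; 0 0 1]
T4·…·T1 = [-1 0 0; 0 -1 0; 0 0 1]
T5·…·T1 = [1 0 0; 0 -1 0; 0 0 1]
det M = -1; M⁻¹ = [1 0 0; 0 -1 0; 0 0 1]
M⁻¹ · (2, -3/2)ᵀ = (2, 3/2)ᵀ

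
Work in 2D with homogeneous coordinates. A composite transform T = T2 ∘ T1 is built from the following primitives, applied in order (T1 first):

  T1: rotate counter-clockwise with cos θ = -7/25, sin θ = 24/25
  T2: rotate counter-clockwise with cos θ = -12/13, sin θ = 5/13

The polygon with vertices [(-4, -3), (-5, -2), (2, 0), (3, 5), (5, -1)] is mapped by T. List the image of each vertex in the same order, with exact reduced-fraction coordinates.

image vertices: (-33/13, 56/13), (-466/325, 1687/325), (-72/325, -646/325), (1507/325, -1149/325), (-503/325, -1579/325)

T1 rotate counter-clockwise with cos θ = -7/25, sin θ = 24/25: (-4, -3) → (4, -3); (-5, -2) → (83/25, -106/25); (2, 0) → (-14/25, 48/25); (3, 5) → (-141/25, 37/25); (5, -1) → (-11/25, 127/25)
T2 rotate counter-clockwise with cos θ = -12/13, sin θ = 5/13: (4, -3) → (-33/13, 56/13); (83/25, -106/25) → (-466/325, 1687/325); (-14/25, 48/25) → (-72/325, -646/325); (-141/25, 37/25) → (1507/325, -1149/325); (-11/25, 127/25) → (-503/325, -1579/325)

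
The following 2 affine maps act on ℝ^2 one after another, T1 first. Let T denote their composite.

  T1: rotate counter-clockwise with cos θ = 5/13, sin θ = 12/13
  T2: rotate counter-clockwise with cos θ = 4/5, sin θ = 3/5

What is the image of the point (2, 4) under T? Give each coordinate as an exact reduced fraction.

T1 rotate counter-clockwise with cos θ = 5/13, sin θ = 12/13: (2, 4) → (-38/13, 44/13)
T2 rotate counter-clockwise with cos θ = 4/5, sin θ = 3/5: (-38/13, 44/13) → (-284/65, 62/65)

T(p) = (-284/65, 62/65)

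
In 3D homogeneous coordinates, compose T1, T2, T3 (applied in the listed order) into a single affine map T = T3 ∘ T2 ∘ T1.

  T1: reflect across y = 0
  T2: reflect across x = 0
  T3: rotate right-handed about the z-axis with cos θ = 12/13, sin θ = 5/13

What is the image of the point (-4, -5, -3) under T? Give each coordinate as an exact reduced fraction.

T1 reflect across y = 0: (-4, -5, -3) → (-4, 5, -3)
T2 reflect across x = 0: (-4, 5, -3) → (4, 5, -3)
T3 rotate right-handed about the z-axis with cos θ = 12/13, sin θ = 5/13: (4, 5, -3) → (23/13, 80/13, -3)

T(p) = (23/13, 80/13, -3)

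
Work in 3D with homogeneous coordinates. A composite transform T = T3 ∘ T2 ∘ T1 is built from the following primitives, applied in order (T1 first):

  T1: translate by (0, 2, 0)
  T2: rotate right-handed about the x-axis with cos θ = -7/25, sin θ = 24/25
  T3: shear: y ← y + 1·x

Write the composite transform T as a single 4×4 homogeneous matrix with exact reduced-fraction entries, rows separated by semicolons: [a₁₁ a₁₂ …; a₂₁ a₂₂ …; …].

T = [1 0 0 0; 1 -7/25 -24/25 -14/25; 0 24/25 -7/25 48/25; 0 0 0 1]

T1 = [1 0 0 0; 0 1 0 2; 0 0 1 0; 0 0 0 1]
T2·T1 = [1 0 0 0; 0 -7/25 -24/25 -14/25; 0 24/25 -7/25 48/25; 0 0 0 1]
T3·…·T1 = [1 0 0 0; 1 -7/25 -24/25 -14/25; 0 24/25 -7/25 48/25; 0 0 0 1]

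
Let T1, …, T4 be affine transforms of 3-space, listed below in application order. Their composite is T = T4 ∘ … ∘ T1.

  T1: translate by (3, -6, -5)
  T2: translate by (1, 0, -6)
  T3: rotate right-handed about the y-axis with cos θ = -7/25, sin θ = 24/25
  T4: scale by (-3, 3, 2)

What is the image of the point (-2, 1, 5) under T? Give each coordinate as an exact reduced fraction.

T(p) = (474/25, -15, -12/25)

T1 translate by (3, -6, -5): (-2, 1, 5) → (1, -5, 0)
T2 translate by (1, 0, -6): (1, -5, 0) → (2, -5, -6)
T3 rotate right-handed about the y-axis with cos θ = -7/25, sin θ = 24/25: (2, -5, -6) → (-158/25, -5, -6/25)
T4 scale by (-3, 3, 2): (-158/25, -5, -6/25) → (474/25, -15, -12/25)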